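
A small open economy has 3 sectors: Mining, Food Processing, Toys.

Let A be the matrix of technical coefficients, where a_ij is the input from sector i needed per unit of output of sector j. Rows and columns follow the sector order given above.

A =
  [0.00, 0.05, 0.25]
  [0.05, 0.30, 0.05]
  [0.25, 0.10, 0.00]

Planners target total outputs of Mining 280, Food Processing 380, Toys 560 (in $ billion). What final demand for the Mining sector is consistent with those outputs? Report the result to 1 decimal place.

d_M = 121.0

I − A =
  [   1.00    -0.05    -0.25]
  [  -0.05     0.70    -0.05]
  [  -0.25    -0.10     1.00]
d = (I − A) x:
  d_M = (+1.00)·280 + (-0.05)·380 + (-0.25)·560 = 121.0
  d_F = (-0.05)·280 + (+0.70)·380 + (-0.05)·560 = 224.0
  d_T = (-0.25)·280 + (-0.10)·380 + (+1.00)·560 = 452.0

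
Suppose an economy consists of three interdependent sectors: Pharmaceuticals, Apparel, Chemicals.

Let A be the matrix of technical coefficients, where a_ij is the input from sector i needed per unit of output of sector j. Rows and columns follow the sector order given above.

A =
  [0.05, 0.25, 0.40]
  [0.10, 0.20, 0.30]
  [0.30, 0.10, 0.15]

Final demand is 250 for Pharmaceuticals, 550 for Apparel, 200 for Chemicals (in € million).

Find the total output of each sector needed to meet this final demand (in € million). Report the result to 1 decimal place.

x_1 = 802.9, x_2 = 1027.7, x_3 = 639.6

I − A =
  [   0.95    -0.25    -0.40]
  [  -0.10     0.80    -0.30]
  [  -0.30    -0.10     0.85]
Cofactors of I−A, C_ij = (−1)^(i+j)·(minor ij) (rows/columns in the sector order above):
  C_11 = (0.80)(0.85) − (-0.30)(-0.10) = 0.6500
  C_12 = −[(-0.10)(0.85) − (-0.30)(-0.30)] = 0.1750
  C_13 = (-0.10)(-0.10) − (0.80)(-0.30) = 0.2500
  C_21 = −[(-0.25)(0.85) − (-0.40)(-0.10)] = 0.2525
  C_22 = (0.95)(0.85) − (-0.40)(-0.30) = 0.6875
  C_23 = −[(0.95)(-0.10) − (-0.25)(-0.30)] = 0.1700
  C_31 = (-0.25)(-0.30) − (-0.40)(0.80) = 0.3950
  C_32 = −[(0.95)(-0.30) − (-0.40)(-0.10)] = 0.3250
  C_33 = (0.95)(0.80) − (-0.25)(-0.10) = 0.7350
det(I−A) = Σ_j (I−A)_1j·C_1j = (0.95)(0.6500) + (-0.25)(0.1750) + (-0.40)(0.2500) = 0.47375
adj(I−A) = Cᵀ =
  [ 0.6500   0.2525   0.3950]
  [ 0.1750   0.6875   0.3250]
  [ 0.2500   0.1700   0.7350]
(I − A)⁻¹ = adj(I−A) / det(I−A) ≈
  [   1.3720     0.5330     0.8338]
  [   0.3694     1.4512     0.6860]
  [   0.5277     0.3588     1.5515]
x = (I − A)⁻¹ d = adj(I−A)·d / det(I−A), with det(I−A) = 0.47375:
  x_1 = (0.6500·250 + 0.2525·550 + 0.3950·200) / 0.47375 = 380.375 / 0.47375 ≈ 802.9
  x_2 = (0.1750·250 + 0.6875·550 + 0.3250·200) / 0.47375 = 486.875 / 0.47375 ≈ 1027.7
  x_3 = (0.2500·250 + 0.1700·550 + 0.7350·200) / 0.47375 = 303.00 / 0.47375 ≈ 639.6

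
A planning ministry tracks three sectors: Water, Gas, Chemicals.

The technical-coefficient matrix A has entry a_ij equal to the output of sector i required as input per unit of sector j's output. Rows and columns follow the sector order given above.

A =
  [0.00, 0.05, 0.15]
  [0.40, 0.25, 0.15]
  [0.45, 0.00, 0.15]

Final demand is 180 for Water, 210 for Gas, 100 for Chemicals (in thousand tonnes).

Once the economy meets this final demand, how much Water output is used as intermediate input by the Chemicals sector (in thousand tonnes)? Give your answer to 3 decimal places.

I − A =
  [   1.00    -0.05    -0.15]
  [  -0.40     0.75    -0.15]
  [  -0.45     0.00     0.85]
Cofactors of I−A, C_ij = (−1)^(i+j)·(minor ij) (rows/columns in the sector order above):
  C_11 = (0.75)(0.85) − (-0.15)(0.00) = 0.6375
  C_12 = −[(-0.40)(0.85) − (-0.15)(-0.45)] = 0.4075
  C_13 = (-0.40)(0.00) − (0.75)(-0.45) = 0.3375
  C_21 = −[(-0.05)(0.85) − (-0.15)(0.00)] = 0.0425
  C_22 = (1.00)(0.85) − (-0.15)(-0.45) = 0.7825
  C_23 = −[(1.00)(0.00) − (-0.05)(-0.45)] = 0.0225
  C_31 = (-0.05)(-0.15) − (-0.15)(0.75) = 0.1200
  C_32 = −[(1.00)(-0.15) − (-0.15)(-0.40)] = 0.2100
  C_33 = (1.00)(0.75) − (-0.05)(-0.40) = 0.7300
det(I−A) = Σ_j (I−A)_1j·C_1j = (1.00)(0.6375) + (-0.05)(0.4075) + (-0.15)(0.3375) = 0.5665
adj(I−A) = Cᵀ =
  [ 0.6375   0.0425   0.1200]
  [ 0.4075   0.7825   0.2100]
  [ 0.3375   0.0225   0.7300]
(I − A)⁻¹ = adj(I−A) / det(I−A) ≈
  [   1.1253     0.0750     0.2118]
  [   0.7193     1.3813     0.3707]
  [   0.5958     0.0397     1.2886]
First solve x = (I − A)⁻¹ d = adj(I−A)·d / det(I−A); in particular x_C = (0.3375·180 + 0.0225·210 + 0.7300·100) / 0.5665 = 138.475 / 0.5665 ≈ 244.43954.
Intermediate flow from W to C: z_WC = a_WC · x_C = 0.15 × 138.475 / 0.5665 = 20.77125 / 0.5665 ≈ 36.666.

z_WC = 36.666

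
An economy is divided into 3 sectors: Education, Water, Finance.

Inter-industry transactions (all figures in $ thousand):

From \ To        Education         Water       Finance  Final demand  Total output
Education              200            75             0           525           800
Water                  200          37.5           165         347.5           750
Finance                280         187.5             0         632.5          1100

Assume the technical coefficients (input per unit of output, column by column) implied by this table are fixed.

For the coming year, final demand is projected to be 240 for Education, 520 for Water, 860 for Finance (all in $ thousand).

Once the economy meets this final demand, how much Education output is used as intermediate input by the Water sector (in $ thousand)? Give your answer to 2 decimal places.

Technical coefficients a_ij = z_ij / X_j:
  a_11 = 200/800 = 0.25, a_21 = 200/800 = 0.25, a_31 = 280/800 = 0.35
  a_12 = 75/750 = 0.10, a_22 = 37.5/750 = 0.05, a_32 = 187.5/750 = 0.25
  a_13 = 0/1100 = 0.00, a_23 = 165/1100 = 0.15, a_33 = 0/1100 = 0.00
I − A =
  [   0.75    -0.10     0.00]
  [  -0.25     0.95    -0.15]
  [  -0.35    -0.25     1.00]
Cofactors of I−A, C_ij = (−1)^(i+j)·(minor ij) (rows/columns in the sector order above):
  C_11 = (0.95)(1.00) − (-0.15)(-0.25) = 0.9125
  C_12 = −[(-0.25)(1.00) − (-0.15)(-0.35)] = 0.3025
  C_13 = (-0.25)(-0.25) − (0.95)(-0.35) = 0.3950
  C_21 = −[(-0.10)(1.00) − (0.00)(-0.25)] = 0.1000
  C_22 = (0.75)(1.00) − (0.00)(-0.35) = 0.7500
  C_23 = −[(0.75)(-0.25) − (-0.10)(-0.35)] = 0.2225
  C_31 = (-0.10)(-0.15) − (0.00)(0.95) = 0.0150
  C_32 = −[(0.75)(-0.15) − (0.00)(-0.25)] = 0.1125
  C_33 = (0.75)(0.95) − (-0.10)(-0.25) = 0.6875
det(I−A) = Σ_j (I−A)_1j·C_1j = (0.75)(0.9125) + (-0.10)(0.3025) + (0.00)(0.3950) = 0.654125
adj(I−A) = Cᵀ =
  [ 0.9125   0.1000   0.0150]
  [ 0.3025   0.7500   0.1125]
  [ 0.3950   0.2225   0.6875]
(I − A)⁻¹ = adj(I−A) / det(I−A) ≈
  [   1.3950     0.1529     0.0229]
  [   0.4624     1.1466     0.1720]
  [   0.6039     0.3401     1.0510]
First solve x = (I − A)⁻¹ d = adj(I−A)·d / det(I−A); in particular x_2 = (0.3025·240 + 0.7500·520 + 0.1125·860) / 0.654125 = 559.35 / 0.654125 ≈ 855.1118.
Intermediate flow from 1 to 2: z_12 = a_12 · x_2 = 0.10 × 559.35 / 0.654125 = 55.935 / 0.654125 ≈ 85.51.

z_12 = 85.51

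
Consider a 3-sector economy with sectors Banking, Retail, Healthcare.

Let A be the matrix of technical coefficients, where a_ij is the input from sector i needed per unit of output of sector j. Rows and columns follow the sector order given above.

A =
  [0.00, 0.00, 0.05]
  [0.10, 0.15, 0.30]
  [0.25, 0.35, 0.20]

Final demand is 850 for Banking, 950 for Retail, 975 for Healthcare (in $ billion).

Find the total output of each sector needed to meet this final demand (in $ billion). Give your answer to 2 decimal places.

x_1 = 971.90, x_2 = 2092.42, x_3 = 2437.90

I − A =
  [   1.00     0.00    -0.05]
  [  -0.10     0.85    -0.30]
  [  -0.25    -0.35     0.80]
Cofactors of I−A, C_ij = (−1)^(i+j)·(minor ij) (rows/columns in the sector order above):
  C_11 = (0.85)(0.80) − (-0.30)(-0.35) = 0.5750
  C_12 = −[(-0.10)(0.80) − (-0.30)(-0.25)] = 0.1550
  C_13 = (-0.10)(-0.35) − (0.85)(-0.25) = 0.2475
  C_21 = −[(0.00)(0.80) − (-0.05)(-0.35)] = 0.0175
  C_22 = (1.00)(0.80) − (-0.05)(-0.25) = 0.7875
  C_23 = −[(1.00)(-0.35) − (0.00)(-0.25)] = 0.3500
  C_31 = (0.00)(-0.30) − (-0.05)(0.85) = 0.0425
  C_32 = −[(1.00)(-0.30) − (-0.05)(-0.10)] = 0.3050
  C_33 = (1.00)(0.85) − (0.00)(-0.10) = 0.8500
det(I−A) = Σ_j (I−A)_1j·C_1j = (1.00)(0.5750) + (0.00)(0.1550) + (-0.05)(0.2475) = 0.562625
adj(I−A) = Cᵀ =
  [ 0.5750   0.0175   0.0425]
  [ 0.1550   0.7875   0.3050]
  [ 0.2475   0.3500   0.8500]
(I − A)⁻¹ = adj(I−A) / det(I−A) ≈
  [   1.0220     0.0311     0.0755]
  [   0.2755     1.3997     0.5421]
  [   0.4399     0.6221     1.5108]
x = (I − A)⁻¹ d = adj(I−A)·d / det(I−A), with det(I−A) = 0.562625:
  x_1 = (0.5750·850 + 0.0175·950 + 0.0425·975) / 0.562625 = 546.8125 / 0.562625 ≈ 971.90
  x_2 = (0.1550·850 + 0.7875·950 + 0.3050·975) / 0.562625 = 1177.25 / 0.562625 ≈ 2092.42
  x_3 = (0.2475·850 + 0.3500·950 + 0.8500·975) / 0.562625 = 1371.625 / 0.562625 ≈ 2437.90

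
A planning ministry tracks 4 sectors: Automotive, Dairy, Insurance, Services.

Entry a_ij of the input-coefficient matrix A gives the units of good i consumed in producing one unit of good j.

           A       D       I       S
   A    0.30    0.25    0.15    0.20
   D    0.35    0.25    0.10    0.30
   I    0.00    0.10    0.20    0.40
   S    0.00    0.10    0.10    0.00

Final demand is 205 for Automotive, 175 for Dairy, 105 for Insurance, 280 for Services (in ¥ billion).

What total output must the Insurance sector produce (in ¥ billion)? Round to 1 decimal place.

x_I = 437.8

I − A =
  [   0.70    -0.25    -0.15    -0.20]
  [  -0.35     0.75    -0.10    -0.30]
  [   0.00    -0.10     0.80    -0.40]
  [   0.00    -0.10    -0.10     1.00]
Compute the cofactors C_ij = (−1)^(i+j)·(3×3 minor ij) of I−A; the adjugate is their transpose:
adj(I−A) = Cᵀ =
  [ 0.52900   0.22900   0.15750   0.23750]
  [ 0.26600   0.53200   0.15050   0.27300]
  [ 0.04900   0.09800   0.40950   0.20300]
  [ 0.03150   0.06300   0.05600   0.33775]
det(I−A) = Σ_j (I−A)_1j·C_1j = (0.70)(0.52900) + (-0.25)(0.26600) + (-0.15)(0.04900) + (-0.20)(0.03150) = 0.29015
(I − A)⁻¹ = adj(I−A) / det(I−A) ≈
  [   1.8232     0.7892     0.5428     0.8185]
  [   0.9168     1.8335     0.5187     0.9409]
  [   0.1689     0.3378     1.4113     0.6996]
  [   0.1086     0.2171     0.1930     1.1641]
x = (I − A)⁻¹ d = adj(I−A)·d / det(I−A), with det(I−A) = 0.29015:
  x_A = (0.52900·205 + 0.22900·175 + 0.15750·105 + 0.23750·280) / 0.29015 = 231.5575 / 0.29015 ≈ 798.1
  x_D = (0.26600·205 + 0.53200·175 + 0.15050·105 + 0.27300·280) / 0.29015 = 239.8725 / 0.29015 ≈ 826.7
  x_I = (0.04900·205 + 0.09800·175 + 0.40950·105 + 0.20300·280) / 0.29015 = 127.0325 / 0.29015 ≈ 437.8
  x_S = (0.03150·205 + 0.06300·175 + 0.05600·105 + 0.33775·280) / 0.29015 = 117.9325 / 0.29015 ≈ 406.5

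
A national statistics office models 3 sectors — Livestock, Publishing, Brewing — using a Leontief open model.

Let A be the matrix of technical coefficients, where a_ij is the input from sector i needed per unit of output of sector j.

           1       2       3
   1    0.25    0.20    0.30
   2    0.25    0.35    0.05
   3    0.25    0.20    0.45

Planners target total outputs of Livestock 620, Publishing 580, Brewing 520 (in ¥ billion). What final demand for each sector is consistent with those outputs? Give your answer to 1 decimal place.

I − A =
  [   0.75    -0.20    -0.30]
  [  -0.25     0.65    -0.05]
  [  -0.25    -0.20     0.55]
d = (I − A) x:
  d_1 = (+0.75)·620 + (-0.20)·580 + (-0.30)·520 = 193.0
  d_2 = (-0.25)·620 + (+0.65)·580 + (-0.05)·520 = 196.0
  d_3 = (-0.25)·620 + (-0.20)·580 + (+0.55)·520 = 15.0

d_1 = 193.0, d_2 = 196.0, d_3 = 15.0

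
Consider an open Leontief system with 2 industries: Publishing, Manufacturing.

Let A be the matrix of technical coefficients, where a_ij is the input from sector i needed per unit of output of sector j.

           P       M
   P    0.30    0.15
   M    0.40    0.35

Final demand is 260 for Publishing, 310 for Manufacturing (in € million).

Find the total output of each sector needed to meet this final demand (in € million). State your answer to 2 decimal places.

x_P = 545.57, x_M = 812.66

I − A =
  [   0.70    -0.15]
  [  -0.40     0.65]
det(I−A) = (0.70)(0.65) − (-0.15)(-0.40) = 0.3950
adj(I−A) = [[0.65, 0.15], [0.40, 0.70]]
(I − A)⁻¹ = adj(I−A) / det(I−A) ≈
  [   1.6456     0.3797]
  [   1.0127     1.7722]
x = (I − A)⁻¹ d = adj(I−A)·d / det(I−A), with det(I−A) = 0.3950:
  x_P = (0.65·260 + 0.15·310) / 0.3950 = 215.50 / 0.3950 ≈ 545.57
  x_M = (0.40·260 + 0.70·310) / 0.3950 = 321.00 / 0.3950 ≈ 812.66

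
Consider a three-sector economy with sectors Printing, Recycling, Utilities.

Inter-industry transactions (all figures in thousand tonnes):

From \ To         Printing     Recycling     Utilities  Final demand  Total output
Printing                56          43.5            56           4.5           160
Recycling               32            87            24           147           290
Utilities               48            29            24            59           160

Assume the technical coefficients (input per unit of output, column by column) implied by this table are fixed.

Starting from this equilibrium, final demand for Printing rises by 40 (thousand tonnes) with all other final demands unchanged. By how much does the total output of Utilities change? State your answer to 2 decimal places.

Δx_3 = 34.82

Technical coefficients a_ij = z_ij / X_j:
  a_11 = 56/160 = 0.35, a_21 = 32/160 = 0.20, a_31 = 48/160 = 0.30
  a_12 = 43.5/290 = 0.15, a_22 = 87/290 = 0.30, a_32 = 29/290 = 0.10
  a_13 = 56/160 = 0.35, a_23 = 24/160 = 0.15, a_33 = 24/160 = 0.15
I − A =
  [   0.65    -0.15    -0.35]
  [  -0.20     0.70    -0.15]
  [  -0.30    -0.10     0.85]
Cofactors of I−A, C_ij = (−1)^(i+j)·(minor ij) (rows/columns in the sector order above):
  C_11 = (0.70)(0.85) − (-0.15)(-0.10) = 0.5800
  C_12 = −[(-0.20)(0.85) − (-0.15)(-0.30)] = 0.2150
  C_13 = (-0.20)(-0.10) − (0.70)(-0.30) = 0.2300
  C_21 = −[(-0.15)(0.85) − (-0.35)(-0.10)] = 0.1625
  C_22 = (0.65)(0.85) − (-0.35)(-0.30) = 0.4475
  C_23 = −[(0.65)(-0.10) − (-0.15)(-0.30)] = 0.1100
  C_31 = (-0.15)(-0.15) − (-0.35)(0.70) = 0.2675
  C_32 = −[(0.65)(-0.15) − (-0.35)(-0.20)] = 0.1675
  C_33 = (0.65)(0.70) − (-0.15)(-0.20) = 0.4250
det(I−A) = Σ_j (I−A)_1j·C_1j = (0.65)(0.5800) + (-0.15)(0.2150) + (-0.35)(0.2300) = 0.26425
adj(I−A) = Cᵀ =
  [ 0.5800   0.1625   0.2675]
  [ 0.2150   0.4475   0.1675]
  [ 0.2300   0.1100   0.4250]
(I − A)⁻¹ = adj(I−A) / det(I−A) ≈
  [   2.1949     0.6149     1.0123]
  [   0.8136     1.6935     0.6339]
  [   0.8704     0.4163     1.6083]
Δx = (I − A)⁻¹ Δd with Δd having +40 in the Printing component and 0 elsewhere.
So Δx_3 = L_31 · (+40), where L_31 = adj(I−A)_31 / det(I−A) = 0.2300 / 0.26425.
Δx_3 = 0.2300 × (+40) / 0.26425 = 9.20 / 0.26425 ≈ 34.82.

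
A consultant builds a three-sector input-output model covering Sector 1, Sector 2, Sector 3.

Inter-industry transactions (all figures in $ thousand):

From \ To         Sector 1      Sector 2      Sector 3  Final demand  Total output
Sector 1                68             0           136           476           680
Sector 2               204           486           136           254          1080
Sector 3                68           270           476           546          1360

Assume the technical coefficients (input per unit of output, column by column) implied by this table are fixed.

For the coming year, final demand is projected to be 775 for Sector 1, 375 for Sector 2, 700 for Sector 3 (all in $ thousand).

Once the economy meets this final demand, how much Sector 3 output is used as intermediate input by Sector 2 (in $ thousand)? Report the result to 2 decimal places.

z_32 = 400.44

Technical coefficients a_ij = z_ij / X_j:
  a_11 = 68/680 = 0.10, a_21 = 204/680 = 0.30, a_31 = 68/680 = 0.10
  a_12 = 0/1080 = 0.00, a_22 = 486/1080 = 0.45, a_32 = 270/1080 = 0.25
  a_13 = 136/1360 = 0.10, a_23 = 136/1360 = 0.10, a_33 = 476/1360 = 0.35
I − A =
  [   0.90     0.00    -0.10]
  [  -0.30     0.55    -0.10]
  [  -0.10    -0.25     0.65]
Cofactors of I−A, C_ij = (−1)^(i+j)·(minor ij) (rows/columns in the sector order above):
  C_11 = (0.55)(0.65) − (-0.10)(-0.25) = 0.3325
  C_12 = −[(-0.30)(0.65) − (-0.10)(-0.10)] = 0.2050
  C_13 = (-0.30)(-0.25) − (0.55)(-0.10) = 0.1300
  C_21 = −[(0.00)(0.65) − (-0.10)(-0.25)] = 0.0250
  C_22 = (0.90)(0.65) − (-0.10)(-0.10) = 0.5750
  C_23 = −[(0.90)(-0.25) − (0.00)(-0.10)] = 0.2250
  C_31 = (0.00)(-0.10) − (-0.10)(0.55) = 0.0550
  C_32 = −[(0.90)(-0.10) − (-0.10)(-0.30)] = 0.1200
  C_33 = (0.90)(0.55) − (0.00)(-0.30) = 0.4950
det(I−A) = Σ_j (I−A)_1j·C_1j = (0.90)(0.3325) + (0.00)(0.2050) + (-0.10)(0.1300) = 0.28625
adj(I−A) = Cᵀ =
  [ 0.3325   0.0250   0.0550]
  [ 0.2050   0.5750   0.1200]
  [ 0.1300   0.2250   0.4950]
(I − A)⁻¹ = adj(I−A) / det(I−A) ≈
  [   1.1616     0.0873     0.1921]
  [   0.7162     2.0087     0.4192]
  [   0.4541     0.7860     1.7293]
First solve x = (I − A)⁻¹ d = adj(I−A)·d / det(I−A); in particular x_2 = (0.2050·775 + 0.5750·375 + 0.1200·700) / 0.28625 = 458.50 / 0.28625 ≈ 1601.7467.
Intermediate flow from 3 to 2: z_32 = a_32 · x_2 = 0.25 × 458.50 / 0.28625 = 114.625 / 0.28625 ≈ 400.44.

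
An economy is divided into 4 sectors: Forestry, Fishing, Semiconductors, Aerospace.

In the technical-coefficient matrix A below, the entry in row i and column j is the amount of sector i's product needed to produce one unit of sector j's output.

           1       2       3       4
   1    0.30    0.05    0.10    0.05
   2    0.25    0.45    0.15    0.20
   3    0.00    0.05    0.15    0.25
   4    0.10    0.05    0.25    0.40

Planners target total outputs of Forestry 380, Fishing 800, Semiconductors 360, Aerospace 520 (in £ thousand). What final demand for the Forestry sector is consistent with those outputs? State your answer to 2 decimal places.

I − A =
  [   0.70    -0.05    -0.10    -0.05]
  [  -0.25     0.55    -0.15    -0.20]
  [   0.00    -0.05     0.85    -0.25]
  [  -0.10    -0.05    -0.25     0.60]
d = (I − A) x:
  d_1 = (+0.70)·380 + (-0.05)·800 + (-0.10)·360 + (-0.05)·520 = 164.00
  d_2 = (-0.25)·380 + (+0.55)·800 + (-0.15)·360 + (-0.20)·520 = 187.00
  d_3 = (+0.00)·380 + (-0.05)·800 + (+0.85)·360 + (-0.25)·520 = 136.00
  d_4 = (-0.10)·380 + (-0.05)·800 + (-0.25)·360 + (+0.60)·520 = 144.00

d_1 = 164.00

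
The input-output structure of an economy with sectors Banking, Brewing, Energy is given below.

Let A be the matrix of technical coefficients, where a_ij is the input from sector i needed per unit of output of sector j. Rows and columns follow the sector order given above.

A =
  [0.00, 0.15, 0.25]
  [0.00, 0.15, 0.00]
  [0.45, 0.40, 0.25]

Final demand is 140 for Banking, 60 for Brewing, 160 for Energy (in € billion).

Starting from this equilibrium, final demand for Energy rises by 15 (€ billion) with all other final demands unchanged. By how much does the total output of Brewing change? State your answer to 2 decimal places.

Δx_2 = 0.00

I − A =
  [   1.00    -0.15    -0.25]
  [   0.00     0.85     0.00]
  [  -0.45    -0.40     0.75]
Cofactors of I−A, C_ij = (−1)^(i+j)·(minor ij) (rows/columns in the sector order above):
  C_11 = (0.85)(0.75) − (0.00)(-0.40) = 0.6375
  C_12 = −[(0.00)(0.75) − (0.00)(-0.45)] = 0.0000
  C_13 = (0.00)(-0.40) − (0.85)(-0.45) = 0.3825
  C_21 = −[(-0.15)(0.75) − (-0.25)(-0.40)] = 0.2125
  C_22 = (1.00)(0.75) − (-0.25)(-0.45) = 0.6375
  C_23 = −[(1.00)(-0.40) − (-0.15)(-0.45)] = 0.4675
  C_31 = (-0.15)(0.00) − (-0.25)(0.85) = 0.2125
  C_32 = −[(1.00)(0.00) − (-0.25)(0.00)] = 0.0000
  C_33 = (1.00)(0.85) − (-0.15)(0.00) = 0.8500
det(I−A) = Σ_j (I−A)_1j·C_1j = (1.00)(0.6375) + (-0.15)(0.0000) + (-0.25)(0.3825) = 0.541875
adj(I−A) = Cᵀ =
  [ 0.6375   0.2125   0.2125]
  [ 0.0000   0.6375   0.0000]
  [ 0.3825   0.4675   0.8500]
(I − A)⁻¹ = adj(I−A) / det(I−A) ≈
  [   1.1765     0.3922     0.3922]
  [   0.0000     1.1765     0.0000]
  [   0.7059     0.8627     1.5686]
Δx = (I − A)⁻¹ Δd with Δd having +15 in the Energy component and 0 elsewhere.
So Δx_2 = L_23 · (+15), where L_23 = adj(I−A)_23 / det(I−A) = 0.0000 / 0.541875.
Δx_2 = 0.0000 × (+15) / 0.541875 = 0.00 / 0.541875 = 0.00.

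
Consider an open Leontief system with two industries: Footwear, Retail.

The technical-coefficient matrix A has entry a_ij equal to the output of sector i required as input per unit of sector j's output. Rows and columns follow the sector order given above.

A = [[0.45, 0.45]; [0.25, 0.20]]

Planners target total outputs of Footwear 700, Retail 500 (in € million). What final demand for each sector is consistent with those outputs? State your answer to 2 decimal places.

I − A =
  [   0.55    -0.45]
  [  -0.25     0.80]
d = (I − A) x:
  d_F = (+0.55)·700 + (-0.45)·500 = 160.00
  d_R = (-0.25)·700 + (+0.80)·500 = 225.00

d_F = 160.00, d_R = 225.00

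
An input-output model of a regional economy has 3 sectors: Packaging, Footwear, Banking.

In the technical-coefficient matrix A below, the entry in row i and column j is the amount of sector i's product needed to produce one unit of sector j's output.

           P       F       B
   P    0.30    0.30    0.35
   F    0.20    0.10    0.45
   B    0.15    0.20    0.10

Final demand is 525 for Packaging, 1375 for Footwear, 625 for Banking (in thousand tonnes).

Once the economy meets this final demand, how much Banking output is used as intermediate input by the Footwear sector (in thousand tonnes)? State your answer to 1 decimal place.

I − A =
  [   0.70    -0.30    -0.35]
  [  -0.20     0.90    -0.45]
  [  -0.15    -0.20     0.90]
Cofactors of I−A, C_ij = (−1)^(i+j)·(minor ij) (rows/columns in the sector order above):
  C_11 = (0.90)(0.90) − (-0.45)(-0.20) = 0.7200
  C_12 = −[(-0.20)(0.90) − (-0.45)(-0.15)] = 0.2475
  C_13 = (-0.20)(-0.20) − (0.90)(-0.15) = 0.1750
  C_21 = −[(-0.30)(0.90) − (-0.35)(-0.20)] = 0.3400
  C_22 = (0.70)(0.90) − (-0.35)(-0.15) = 0.5775
  C_23 = −[(0.70)(-0.20) − (-0.30)(-0.15)] = 0.1850
  C_31 = (-0.30)(-0.45) − (-0.35)(0.90) = 0.4500
  C_32 = −[(0.70)(-0.45) − (-0.35)(-0.20)] = 0.3850
  C_33 = (0.70)(0.90) − (-0.30)(-0.20) = 0.5700
det(I−A) = Σ_j (I−A)_1j·C_1j = (0.70)(0.7200) + (-0.30)(0.2475) + (-0.35)(0.1750) = 0.3685
adj(I−A) = Cᵀ =
  [ 0.7200   0.3400   0.4500]
  [ 0.2475   0.5775   0.3850]
  [ 0.1750   0.1850   0.5700]
(I − A)⁻¹ = adj(I−A) / det(I−A) ≈
  [   1.9539     0.9227     1.2212]
  [   0.6716     1.5672     1.0448]
  [   0.4749     0.5020     1.5468]
First solve x = (I − A)⁻¹ d = adj(I−A)·d / det(I−A); in particular x_F = (0.2475·525 + 0.5775·1375 + 0.3850·625) / 0.3685 = 1164.625 / 0.3685 ≈ 3160.448.
Intermediate flow from B to F: z_BF = a_BF · x_F = 0.20 × 1164.625 / 0.3685 = 232.925 / 0.3685 ≈ 632.1.

z_BF = 632.1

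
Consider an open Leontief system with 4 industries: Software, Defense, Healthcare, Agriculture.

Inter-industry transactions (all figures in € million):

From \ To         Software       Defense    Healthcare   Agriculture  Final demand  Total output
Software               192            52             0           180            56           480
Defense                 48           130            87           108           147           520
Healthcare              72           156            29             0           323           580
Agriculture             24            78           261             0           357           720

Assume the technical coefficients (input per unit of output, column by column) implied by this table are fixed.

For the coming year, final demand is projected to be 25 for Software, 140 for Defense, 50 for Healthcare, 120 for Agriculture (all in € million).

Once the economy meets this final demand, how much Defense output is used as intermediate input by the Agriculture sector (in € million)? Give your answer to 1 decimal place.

z_24 = 38.3

Technical coefficients a_ij = z_ij / X_j:
  a_11 = 192/480 = 0.40, a_21 = 48/480 = 0.10, a_31 = 72/480 = 0.15, a_41 = 24/480 = 0.05
  a_12 = 52/520 = 0.10, a_22 = 130/520 = 0.25, a_32 = 156/520 = 0.30, a_42 = 78/520 = 0.15
  a_13 = 0/580 = 0.00, a_23 = 87/580 = 0.15, a_33 = 29/580 = 0.05, a_43 = 261/580 = 0.45
  a_14 = 180/720 = 0.25, a_24 = 108/720 = 0.15, a_34 = 0/720 = 0.00, a_44 = 0/720 = 0.00
I − A =
  [   0.60    -0.10     0.00    -0.25]
  [  -0.10     0.75    -0.15    -0.15]
  [  -0.15    -0.30     0.95     0.00]
  [  -0.05    -0.15    -0.45     1.00]
Compute the cofactors C_ij = (−1)^(i+j)·(3×3 minor ij) of I−A; the adjugate is their transpose:
adj(I−A) = Cᵀ =
  [ 0.625875   0.164375   0.111750   0.181125]
  [ 0.134750   0.541250   0.139875   0.114875]
  [ 0.141375   0.196875   0.412625   0.064875]
  [ 0.115125   0.178000   0.212250   0.388750]
det(I−A) = Σ_j (I−A)_1j·C_1j = (0.60)(0.625875) + (-0.10)(0.134750) + (0.00)(0.141375) + (-0.25)(0.115125) = 0.33326875
(I − A)⁻¹ = adj(I−A) / det(I−A) ≈
  [   1.8780     0.4932     0.3353     0.5435]
  [   0.4043     1.6241     0.4197     0.3447]
  [   0.4242     0.5907     1.2381     0.1947]
  [   0.3454     0.5341     0.6369     1.1665]
First solve x = (I − A)⁻¹ d = adj(I−A)·d / det(I−A); in particular x_4 = (0.115125·25 + 0.178000·140 + 0.212250·50 + 0.388750·120) / 0.33326875 = 85.060625 / 0.33326875 ≈ 255.231.
Intermediate flow from 2 to 4: z_24 = a_24 · x_4 = 0.15 × 85.060625 / 0.33326875 = 12.75909375 / 0.33326875 ≈ 38.3.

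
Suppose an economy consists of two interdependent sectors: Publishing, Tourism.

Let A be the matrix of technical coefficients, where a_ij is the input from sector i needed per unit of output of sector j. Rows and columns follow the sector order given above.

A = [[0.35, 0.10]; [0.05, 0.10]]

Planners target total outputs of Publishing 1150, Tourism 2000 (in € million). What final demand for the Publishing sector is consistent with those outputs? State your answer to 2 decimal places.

d_1 = 547.50

I − A =
  [   0.65    -0.10]
  [  -0.05     0.90]
d = (I − A) x:
  d_1 = (+0.65)·1150 + (-0.10)·2000 = 547.50
  d_2 = (-0.05)·1150 + (+0.90)·2000 = 1742.50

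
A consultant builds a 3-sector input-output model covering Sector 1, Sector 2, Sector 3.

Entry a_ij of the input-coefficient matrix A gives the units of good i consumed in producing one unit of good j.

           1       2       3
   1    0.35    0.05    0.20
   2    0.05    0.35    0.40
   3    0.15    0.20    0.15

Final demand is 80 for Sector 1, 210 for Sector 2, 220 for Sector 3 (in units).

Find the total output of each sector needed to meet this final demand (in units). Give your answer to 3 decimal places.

I − A =
  [   0.65    -0.05    -0.20]
  [  -0.05     0.65    -0.40]
  [  -0.15    -0.20     0.85]
Cofactors of I−A, C_ij = (−1)^(i+j)·(minor ij) (rows/columns in the sector order above):
  C_11 = (0.65)(0.85) − (-0.40)(-0.20) = 0.4725
  C_12 = −[(-0.05)(0.85) − (-0.40)(-0.15)] = 0.1025
  C_13 = (-0.05)(-0.20) − (0.65)(-0.15) = 0.1075
  C_21 = −[(-0.05)(0.85) − (-0.20)(-0.20)] = 0.0825
  C_22 = (0.65)(0.85) − (-0.20)(-0.15) = 0.5225
  C_23 = −[(0.65)(-0.20) − (-0.05)(-0.15)] = 0.1375
  C_31 = (-0.05)(-0.40) − (-0.20)(0.65) = 0.1500
  C_32 = −[(0.65)(-0.40) − (-0.20)(-0.05)] = 0.2700
  C_33 = (0.65)(0.65) − (-0.05)(-0.05) = 0.4200
det(I−A) = Σ_j (I−A)_1j·C_1j = (0.65)(0.4725) + (-0.05)(0.1025) + (-0.20)(0.1075) = 0.2805
adj(I−A) = Cᵀ =
  [ 0.4725   0.0825   0.1500]
  [ 0.1025   0.5225   0.2700]
  [ 0.1075   0.1375   0.4200]
(I − A)⁻¹ = adj(I−A) / det(I−A) ≈
  [   1.6845     0.2941     0.5348]
  [   0.3654     1.8627     0.9626]
  [   0.3832     0.4902     1.4973]
x = (I − A)⁻¹ d = adj(I−A)·d / det(I−A), with det(I−A) = 0.2805:
  x_1 = (0.4725·80 + 0.0825·210 + 0.1500·220) / 0.2805 = 88.125 / 0.2805 ≈ 314.171
  x_2 = (0.1025·80 + 0.5225·210 + 0.2700·220) / 0.2805 = 177.325 / 0.2805 ≈ 632.175
  x_3 = (0.1075·80 + 0.1375·210 + 0.4200·220) / 0.2805 = 129.875 / 0.2805 ≈ 463.012

x_1 = 314.171, x_2 = 632.175, x_3 = 463.012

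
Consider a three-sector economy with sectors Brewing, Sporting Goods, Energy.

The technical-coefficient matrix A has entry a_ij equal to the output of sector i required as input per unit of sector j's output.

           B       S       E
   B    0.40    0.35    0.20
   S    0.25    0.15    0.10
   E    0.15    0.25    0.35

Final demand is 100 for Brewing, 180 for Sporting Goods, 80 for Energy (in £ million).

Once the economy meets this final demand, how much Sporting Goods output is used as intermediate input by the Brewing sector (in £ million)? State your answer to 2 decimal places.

I − A =
  [   0.60    -0.35    -0.20]
  [  -0.25     0.85    -0.10]
  [  -0.15    -0.25     0.65]
Cofactors of I−A, C_ij = (−1)^(i+j)·(minor ij) (rows/columns in the sector order above):
  C_11 = (0.85)(0.65) − (-0.10)(-0.25) = 0.5275
  C_12 = −[(-0.25)(0.65) − (-0.10)(-0.15)] = 0.1775
  C_13 = (-0.25)(-0.25) − (0.85)(-0.15) = 0.1900
  C_21 = −[(-0.35)(0.65) − (-0.20)(-0.25)] = 0.2775
  C_22 = (0.60)(0.65) − (-0.20)(-0.15) = 0.3600
  C_23 = −[(0.60)(-0.25) − (-0.35)(-0.15)] = 0.2025
  C_31 = (-0.35)(-0.10) − (-0.20)(0.85) = 0.2050
  C_32 = −[(0.60)(-0.10) − (-0.20)(-0.25)] = 0.1100
  C_33 = (0.60)(0.85) − (-0.35)(-0.25) = 0.4225
det(I−A) = Σ_j (I−A)_1j·C_1j = (0.60)(0.5275) + (-0.35)(0.1775) + (-0.20)(0.1900) = 0.216375
adj(I−A) = Cᵀ =
  [ 0.5275   0.2775   0.2050]
  [ 0.1775   0.3600   0.1100]
  [ 0.1900   0.2025   0.4225]
(I − A)⁻¹ = adj(I−A) / det(I−A) ≈
  [   2.4379     1.2825     0.9474]
  [   0.8203     1.6638     0.5084]
  [   0.8781     0.9359     1.9526]
First solve x = (I − A)⁻¹ d = adj(I−A)·d / det(I−A); in particular x_B = (0.5275·100 + 0.2775·180 + 0.2050·80) / 0.216375 = 119.10 / 0.216375 ≈ 550.4333.
Intermediate flow from S to B: z_SB = a_SB · x_B = 0.25 × 119.10 / 0.216375 = 29.775 / 0.216375 ≈ 137.61.

z_SB = 137.61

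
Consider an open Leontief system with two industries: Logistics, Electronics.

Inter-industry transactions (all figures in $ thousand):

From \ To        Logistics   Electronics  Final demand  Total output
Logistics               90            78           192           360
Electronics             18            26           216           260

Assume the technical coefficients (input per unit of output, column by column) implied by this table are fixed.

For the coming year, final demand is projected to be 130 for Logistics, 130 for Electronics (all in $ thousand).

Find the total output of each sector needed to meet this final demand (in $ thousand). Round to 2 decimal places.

x_1 = 236.36, x_2 = 157.58

Technical coefficients a_ij = z_ij / X_j:
  a_11 = 90/360 = 0.25, a_21 = 18/360 = 0.05
  a_12 = 78/260 = 0.30, a_22 = 26/260 = 0.10
I − A =
  [   0.75    -0.30]
  [  -0.05     0.90]
det(I−A) = (0.75)(0.90) − (-0.30)(-0.05) = 0.6600
adj(I−A) = [[0.90, 0.30], [0.05, 0.75]]
(I − A)⁻¹ = adj(I−A) / det(I−A) ≈
  [   1.3636     0.4545]
  [   0.0758     1.1364]
x = (I − A)⁻¹ d = adj(I−A)·d / det(I−A), with det(I−A) = 0.6600:
  x_1 = (0.90·130 + 0.30·130) / 0.6600 = 156.00 / 0.6600 ≈ 236.36
  x_2 = (0.05·130 + 0.75·130) / 0.6600 = 104.00 / 0.6600 ≈ 157.58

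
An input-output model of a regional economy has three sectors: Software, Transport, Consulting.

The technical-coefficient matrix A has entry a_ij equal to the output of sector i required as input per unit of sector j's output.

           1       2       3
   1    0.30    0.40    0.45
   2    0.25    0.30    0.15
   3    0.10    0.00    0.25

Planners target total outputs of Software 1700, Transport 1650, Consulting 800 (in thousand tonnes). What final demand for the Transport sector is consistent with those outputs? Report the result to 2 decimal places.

I − A =
  [   0.70    -0.40    -0.45]
  [  -0.25     0.70    -0.15]
  [  -0.10     0.00     0.75]
d = (I − A) x:
  d_1 = (+0.70)·1700 + (-0.40)·1650 + (-0.45)·800 = 170.00
  d_2 = (-0.25)·1700 + (+0.70)·1650 + (-0.15)·800 = 610.00
  d_3 = (-0.10)·1700 + (+0.00)·1650 + (+0.75)·800 = 430.00

d_2 = 610.00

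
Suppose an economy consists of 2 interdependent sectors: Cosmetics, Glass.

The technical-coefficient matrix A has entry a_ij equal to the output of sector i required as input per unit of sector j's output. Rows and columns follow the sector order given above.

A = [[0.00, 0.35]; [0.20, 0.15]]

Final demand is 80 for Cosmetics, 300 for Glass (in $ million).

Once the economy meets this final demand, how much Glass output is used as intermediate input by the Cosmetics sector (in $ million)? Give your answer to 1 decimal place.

I − A =
  [   1.00    -0.35]
  [  -0.20     0.85]
det(I−A) = (1.00)(0.85) − (-0.35)(-0.20) = 0.7800
adj(I−A) = [[0.85, 0.35], [0.20, 1.00]]
(I − A)⁻¹ = adj(I−A) / det(I−A) ≈
  [   1.0897     0.4487]
  [   0.2564     1.2821]
First solve x = (I − A)⁻¹ d = adj(I−A)·d / det(I−A); in particular x_C = (0.85·80 + 0.35·300) / 0.7800 = 173.00 / 0.7800 ≈ 221.795.
Intermediate flow from G to C: z_GC = a_GC · x_C = 0.20 × 173.00 / 0.7800 = 34.60 / 0.7800 ≈ 44.4.

z_GC = 44.4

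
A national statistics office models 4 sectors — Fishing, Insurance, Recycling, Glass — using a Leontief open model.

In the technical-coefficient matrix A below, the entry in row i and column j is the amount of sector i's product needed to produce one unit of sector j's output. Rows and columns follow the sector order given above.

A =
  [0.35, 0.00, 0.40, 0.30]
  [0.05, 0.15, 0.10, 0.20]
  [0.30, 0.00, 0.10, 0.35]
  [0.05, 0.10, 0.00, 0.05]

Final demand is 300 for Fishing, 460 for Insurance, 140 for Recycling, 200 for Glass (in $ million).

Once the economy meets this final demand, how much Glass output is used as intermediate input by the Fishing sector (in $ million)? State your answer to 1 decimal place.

z_41 = 50.2

I − A =
  [   0.65     0.00    -0.40    -0.30]
  [  -0.05     0.85    -0.10    -0.20]
  [  -0.30     0.00     0.90    -0.35]
  [  -0.05    -0.10     0.00     0.95]
Compute the cofactors C_ij = (−1)^(i+j)·(3×3 minor ij) of I−A; the adjugate is their transpose:
adj(I−A) = Cᵀ =
  [ 0.705250   0.041000   0.318000   0.348500]
  [ 0.082000   0.421250   0.083250   0.145250]
  [ 0.252875   0.031750   0.497625   0.269875]
  [ 0.045750   0.046500   0.025500   0.395250]
det(I−A) = Σ_j (I−A)_1j·C_1j = (0.65)(0.705250) + (0.00)(0.082000) + (-0.40)(0.252875) + (-0.30)(0.045750) = 0.3435375
(I − A)⁻¹ = adj(I−A) / det(I−A) ≈
  [   2.0529     0.1193     0.9257     1.0144]
  [   0.2387     1.2262     0.2423     0.4228]
  [   0.7361     0.0924     1.4485     0.7856]
  [   0.1332     0.1354     0.0742     1.1505]
First solve x = (I − A)⁻¹ d = adj(I−A)·d / det(I−A); in particular x_1 = (0.705250·300 + 0.041000·460 + 0.318000·140 + 0.348500·200) / 0.3435375 = 344.655 / 0.3435375 ≈ 1003.253.
Intermediate flow from 4 to 1: z_41 = a_41 · x_1 = 0.05 × 344.655 / 0.3435375 = 17.23275 / 0.3435375 ≈ 50.2.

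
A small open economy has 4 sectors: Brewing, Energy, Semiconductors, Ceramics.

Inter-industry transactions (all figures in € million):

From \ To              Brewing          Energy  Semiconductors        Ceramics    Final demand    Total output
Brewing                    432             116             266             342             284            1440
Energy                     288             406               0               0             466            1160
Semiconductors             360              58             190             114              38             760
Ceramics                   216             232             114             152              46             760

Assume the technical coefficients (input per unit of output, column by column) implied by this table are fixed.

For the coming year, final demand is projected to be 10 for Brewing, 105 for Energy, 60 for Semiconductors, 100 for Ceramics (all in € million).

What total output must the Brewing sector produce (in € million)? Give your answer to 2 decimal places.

Technical coefficients a_ij = z_ij / X_j:
  a_11 = 432/1440 = 0.30, a_21 = 288/1440 = 0.20, a_31 = 360/1440 = 0.25, a_41 = 216/1440 = 0.15
  a_12 = 116/1160 = 0.10, a_22 = 406/1160 = 0.35, a_32 = 58/1160 = 0.05, a_42 = 232/1160 = 0.20
  a_13 = 266/760 = 0.35, a_23 = 0/760 = 0.00, a_33 = 190/760 = 0.25, a_43 = 114/760 = 0.15
  a_14 = 342/760 = 0.45, a_24 = 0/760 = 0.00, a_34 = 114/760 = 0.15, a_44 = 152/760 = 0.20
I − A =
  [   0.70    -0.10    -0.35    -0.45]
  [  -0.20     0.65     0.00     0.00]
  [  -0.25    -0.05     0.75    -0.15]
  [  -0.15    -0.20    -0.15     0.80]
Compute the cofactors C_ij = (−1)^(i+j)·(3×3 minor ij) of I−A; the adjugate is their transpose:
adj(I−A) = Cᵀ =
  [ 0.375375   0.153125   0.225875   0.253500]
  [ 0.115500   0.258875   0.069500   0.078000]
  [ 0.158625   0.090375   0.286125   0.142875]
  [ 0.129000   0.110375   0.113375   0.265875]
det(I−A) = Σ_j (I−A)_1j·C_1j = (0.70)(0.375375) + (-0.10)(0.115500) + (-0.35)(0.158625) + (-0.45)(0.129000) = 0.13764375
(I − A)⁻¹ = adj(I−A) / det(I−A) ≈
  [   2.7271     1.1125     1.6410     1.8417]
  [   0.8391     1.8808     0.5049     0.5667]
  [   1.1524     0.6566     2.0787     1.0380]
  [   0.9372     0.8019     0.8237     1.9316]
x = (I − A)⁻¹ d = adj(I−A)·d / det(I−A), with det(I−A) = 0.13764375:
  x_1 = (0.375375·10 + 0.153125·105 + 0.225875·60 + 0.253500·100) / 0.13764375 = 58.734375 / 0.13764375 ≈ 426.71
  x_2 = (0.115500·10 + 0.258875·105 + 0.069500·60 + 0.078000·100) / 0.13764375 = 40.306875 / 0.13764375 ≈ 292.83
  x_3 = (0.158625·10 + 0.090375·105 + 0.286125·60 + 0.142875·100) / 0.13764375 = 42.530625 / 0.13764375 ≈ 308.99
  x_4 = (0.129000·10 + 0.110375·105 + 0.113375·60 + 0.265875·100) / 0.13764375 = 46.269375 / 0.13764375 ≈ 336.15

x_1 = 426.71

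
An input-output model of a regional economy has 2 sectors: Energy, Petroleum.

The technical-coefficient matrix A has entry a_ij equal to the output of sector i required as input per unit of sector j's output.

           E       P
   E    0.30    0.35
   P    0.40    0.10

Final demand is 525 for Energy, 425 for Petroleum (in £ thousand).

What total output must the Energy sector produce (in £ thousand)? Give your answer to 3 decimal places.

I − A =
  [   0.70    -0.35]
  [  -0.40     0.90]
det(I−A) = (0.70)(0.90) − (-0.35)(-0.40) = 0.4900
adj(I−A) = [[0.90, 0.35], [0.40, 0.70]]
(I − A)⁻¹ = adj(I−A) / det(I−A) ≈
  [   1.8367     0.7143]
  [   0.8163     1.4286]
x = (I − A)⁻¹ d = adj(I−A)·d / det(I−A), with det(I−A) = 0.4900:
  x_E = (0.90·525 + 0.35·425) / 0.4900 = 621.25 / 0.4900 ≈ 1267.857
  x_P = (0.40·525 + 0.70·425) / 0.4900 = 507.50 / 0.4900 ≈ 1035.714

x_E = 1267.857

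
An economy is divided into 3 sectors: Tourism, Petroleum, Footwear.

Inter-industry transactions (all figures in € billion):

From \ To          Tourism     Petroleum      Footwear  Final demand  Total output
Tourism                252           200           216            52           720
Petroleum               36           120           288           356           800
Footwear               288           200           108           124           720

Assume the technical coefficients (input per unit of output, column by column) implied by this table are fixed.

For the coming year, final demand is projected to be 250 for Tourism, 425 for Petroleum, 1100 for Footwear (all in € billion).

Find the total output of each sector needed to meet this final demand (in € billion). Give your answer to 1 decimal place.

Technical coefficients a_ij = z_ij / X_j:
  a_11 = 252/720 = 0.35, a_21 = 36/720 = 0.05, a_31 = 288/720 = 0.40
  a_12 = 200/800 = 0.25, a_22 = 120/800 = 0.15, a_32 = 200/800 = 0.25
  a_13 = 216/720 = 0.30, a_23 = 288/720 = 0.40, a_33 = 108/720 = 0.15
I − A =
  [   0.65    -0.25    -0.30]
  [  -0.05     0.85    -0.40]
  [  -0.40    -0.25     0.85]
Cofactors of I−A, C_ij = (−1)^(i+j)·(minor ij) (rows/columns in the sector order above):
  C_11 = (0.85)(0.85) − (-0.40)(-0.25) = 0.6225
  C_12 = −[(-0.05)(0.85) − (-0.40)(-0.40)] = 0.2025
  C_13 = (-0.05)(-0.25) − (0.85)(-0.40) = 0.3525
  C_21 = −[(-0.25)(0.85) − (-0.30)(-0.25)] = 0.2875
  C_22 = (0.65)(0.85) − (-0.30)(-0.40) = 0.4325
  C_23 = −[(0.65)(-0.25) − (-0.25)(-0.40)] = 0.2625
  C_31 = (-0.25)(-0.40) − (-0.30)(0.85) = 0.3550
  C_32 = −[(0.65)(-0.40) − (-0.30)(-0.05)] = 0.2750
  C_33 = (0.65)(0.85) − (-0.25)(-0.05) = 0.5400
det(I−A) = Σ_j (I−A)_1j·C_1j = (0.65)(0.6225) + (-0.25)(0.2025) + (-0.30)(0.3525) = 0.24825
adj(I−A) = Cᵀ =
  [ 0.6225   0.2875   0.3550]
  [ 0.2025   0.4325   0.2750]
  [ 0.3525   0.2625   0.5400]
(I − A)⁻¹ = adj(I−A) / det(I−A) ≈
  [   2.5076     1.1581     1.4300]
  [   0.8157     1.7422     1.1078]
  [   1.4199     1.0574     2.1752]
x = (I − A)⁻¹ d = adj(I−A)·d / det(I−A), with det(I−A) = 0.24825:
  x_1 = (0.6225·250 + 0.2875·425 + 0.3550·1100) / 0.24825 = 668.3125 / 0.24825 ≈ 2692.1
  x_2 = (0.2025·250 + 0.4325·425 + 0.2750·1100) / 0.24825 = 536.9375 / 0.24825 ≈ 2162.9
  x_3 = (0.3525·250 + 0.2625·425 + 0.5400·1100) / 0.24825 = 793.6875 / 0.24825 ≈ 3197.1

x_1 = 2692.1, x_2 = 2162.9, x_3 = 3197.1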